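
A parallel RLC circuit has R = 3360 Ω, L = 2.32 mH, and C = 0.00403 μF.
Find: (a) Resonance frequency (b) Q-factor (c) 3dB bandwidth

Step 1 — Resonance: ω₀ = 1/√(LC) = 1/√(0.00232·4.03e-09) = 3.27e+05 rad/s.
Step 2 — f₀ = ω₀/(2π) = 5.205e+04 Hz.
Step 3 — Parallel Q: Q = R/(ω₀L) = 3360/(3.27e+05·0.00232) = 4.428.
Step 4 — Bandwidth: Δω = ω₀/Q = 7.385e+04 rad/s; BW = Δω/(2π) = 1.175e+04 Hz.

(a) f₀ = 5.205e+04 Hz  (b) Q = 4.428  (c) BW = 1.175e+04 Hz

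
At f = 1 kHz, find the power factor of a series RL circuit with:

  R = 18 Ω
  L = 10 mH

Step 1 — Angular frequency: ω = 2π·f = 2π·1000 = 6283 rad/s.
Step 2 — Component impedances:
  R: Z = R = 18 Ω
  L: Z = jωL = j·6283·0.01 = 0 + j62.83 Ω
Step 3 — Series combination: Z_total = R + L = 18 + j62.83 Ω = 65.36∠74.0° Ω.
Step 4 — Power factor: PF = cos(φ) = Re(Z)/|Z| = 18/65.36 = 0.2754.
Step 5 — Type: Im(Z) = 62.83 ⇒ lagging (phase φ = 74.0°).

PF = 0.2754 (lagging, φ = 74.0°)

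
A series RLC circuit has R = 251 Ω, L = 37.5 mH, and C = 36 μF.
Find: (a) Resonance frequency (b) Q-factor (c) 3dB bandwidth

Step 1 — Resonance condition Im(Z)=0 gives ω₀ = 1/√(LC).
Step 2 — ω₀ = 1/√(0.0375·3.6e-05) = 860.7 rad/s.
Step 3 — f₀ = ω₀/(2π) = 137 Hz.
Step 4 — Series Q: Q = ω₀L/R = 860.7·0.0375/251 = 0.1286.
Step 5 — 3dB bandwidth: Δω = ω₀/Q = 6693 rad/s; BW = Δω/(2π) = 1065 Hz.

(a) f₀ = 137 Hz  (b) Q = 0.1286  (c) BW = 1065 Hz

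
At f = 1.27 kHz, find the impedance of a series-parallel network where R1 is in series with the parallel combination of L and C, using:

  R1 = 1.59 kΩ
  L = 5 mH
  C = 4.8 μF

Step 1 — Angular frequency: ω = 2π·f = 2π·1270 = 7980 rad/s.
Step 2 — Component impedances:
  R1: Z = R = 1590 Ω
  L: Z = jωL = j·7980·0.005 = 0 + j39.9 Ω
  C: Z = 1/(jωC) = -j/(ω·C) = 0 - j26.11 Ω
Step 3 — Parallel branch: L || C = 1/(1/L + 1/C) = 0 - j75.54 Ω.
Step 4 — Series with R1: Z_total = R1 + (L || C) = 1590 - j75.54 Ω = 1592∠-2.7° Ω.

Z = 1590 - j75.54 Ω = 1592∠-2.7° Ω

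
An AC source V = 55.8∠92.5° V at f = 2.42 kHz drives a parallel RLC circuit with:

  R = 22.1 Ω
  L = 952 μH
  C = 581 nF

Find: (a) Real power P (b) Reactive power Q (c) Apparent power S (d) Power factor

Step 1 — Angular frequency: ω = 2π·f = 2π·2420 = 1.521e+04 rad/s.
Step 2 — Component impedances:
  R: Z = R = 22.1 Ω
  L: Z = jωL = j·1.521e+04·0.000952 = 0 + j14.48 Ω
  C: Z = 1/(jωC) = -j/(ω·C) = 0 - j113.2 Ω
Step 3 — Parallel combination: 1/Z_total = 1/R + 1/L + 1/C; Z_total = 7.97 + j10.61 Ω = 13.27∠53.1° Ω.
Step 4 — Source phasor: V = 55.8∠92.5° V = -2.434 + j55.75 V.
Step 5 — Current: I = V / Z = 3.249 + j2.669 A = 4.204∠39.4° A.
Step 6 — Complex power: S = V·I* = 140.9 + j187.6 VA.
Step 7 — Real power: P = Re(S) = 140.9 W.
Step 8 — Reactive power: Q = Im(S) = 187.6 VAR.
Step 9 — Apparent power: |S| = 234.6 VA.
Step 10 — Power factor: PF = P/|S| = 0.6005 (lagging).

(a) P = 140.9 W  (b) Q = 187.6 VAR  (c) S = 234.6 VA  (d) PF = 0.6005 (lagging)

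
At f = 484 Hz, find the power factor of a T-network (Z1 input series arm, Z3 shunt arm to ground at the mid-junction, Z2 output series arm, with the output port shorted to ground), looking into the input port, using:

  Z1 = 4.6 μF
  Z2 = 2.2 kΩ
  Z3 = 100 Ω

Step 1 — Angular frequency: ω = 2π·f = 2π·484 = 3041 rad/s.
Step 2 — Component impedances:
  Z1: Z = 1/(jωC) = -j/(ω·C) = 0 - j71.49 Ω
  Z2: Z = R = 2200 Ω
  Z3: Z = R = 100 Ω
Step 3 — With the output port shorted to ground, the output series arm Z2 runs from the junction to ground; the shunt arm Z3 also runs from the junction to ground. They appear in parallel: Z3 || Z2 = 95.65 Ω.
Step 4 — Series with input arm Z1: Z_in = Z1 + (Z3 || Z2) = 95.65 - j71.49 Ω = 119.4∠-36.8° Ω.
Step 5 — Power factor: PF = cos(φ) = Re(Z)/|Z| = 95.652/119.41 = 0.801.
Step 6 — Type: Im(Z) = -71.49 ⇒ leading (phase φ = -36.8°).

PF = 0.801 (leading, φ = -36.8°)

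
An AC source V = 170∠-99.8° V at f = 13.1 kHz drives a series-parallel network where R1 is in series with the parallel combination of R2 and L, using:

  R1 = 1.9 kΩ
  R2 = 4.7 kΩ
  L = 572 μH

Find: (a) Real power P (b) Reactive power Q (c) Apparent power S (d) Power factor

Step 1 — Angular frequency: ω = 2π·f = 2π·1.31e+04 = 8.231e+04 rad/s.
Step 2 — Component impedances:
  R1: Z = R = 1900 Ω
  R2: Z = R = 4700 Ω
  L: Z = jωL = j·8.231e+04·0.000572 = 0 + j47.08 Ω
Step 3 — Parallel branch: R2 || L = 1/(1/R2 + 1/L) = 0.4716 + j47.08 Ω.
Step 4 — Series with R1: Z_total = R1 + (R2 || L) = 1900 + j47.08 Ω = 1901∠1.4° Ω.
Step 5 — Source phasor: V = 170∠-99.8° V = -28.94 - j167.5 V.
Step 6 — Current: I = V / Z = -0.0174 - j0.08772 A = 0.08942∠-101.2° A.
Step 7 — Complex power: S = V·I* = 15.2 + j0.3765 VA.
Step 8 — Real power: P = Re(S) = 15.2 W.
Step 9 — Reactive power: Q = Im(S) = 0.3765 VAR.
Step 10 — Apparent power: |S| = 15.2 VA.
Step 11 — Power factor: PF = P/|S| = 0.9997 (lagging).

(a) P = 15.2 W  (b) Q = 0.3765 VAR  (c) S = 15.2 VA  (d) PF = 0.9997 (lagging)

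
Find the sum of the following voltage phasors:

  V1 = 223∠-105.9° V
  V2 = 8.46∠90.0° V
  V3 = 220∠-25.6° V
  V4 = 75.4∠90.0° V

Step 1 — Convert each phasor to rectangular form:
  V1 = 223·(cos(-105.9°) + j·sin(-105.9°)) = -61.09 - j214.5 V
  V2 = 8.46·(cos(90.0°) + j·sin(90.0°)) = 0 + j8.46 V
  V3 = 220·(cos(-25.6°) + j·sin(-25.6°)) = 198.4 - j95.06 V
  V4 = 75.4·(cos(90.0°) + j·sin(90.0°)) = 0 + j75.4 V
Step 2 — Sum components: V_total = 137.3 - j225.7 V.
Step 3 — Convert to polar: |V_total| = 264.2 V, ∠V_total = -58.7°.

V_total = 264.2∠-58.7° V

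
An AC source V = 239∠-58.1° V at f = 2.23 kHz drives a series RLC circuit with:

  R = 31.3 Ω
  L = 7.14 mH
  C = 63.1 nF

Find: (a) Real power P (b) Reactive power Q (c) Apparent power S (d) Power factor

Step 1 — Angular frequency: ω = 2π·f = 2π·2230 = 1.401e+04 rad/s.
Step 2 — Component impedances:
  R: Z = R = 31.3 Ω
  L: Z = jωL = j·1.401e+04·0.00714 = 0 + j100 Ω
  C: Z = 1/(jωC) = -j/(ω·C) = 0 - j1131 Ω
Step 3 — Series combination: Z_total = R + L + C = 31.3 - j1031 Ω = 1031∠-88.3° Ω.
Step 4 — Source phasor: V = 239∠-58.1° V = 126.3 - j202.9 V.
Step 5 — Current: I = V / Z = 0.2003 + j0.1164 A = 0.2317∠30.2° A.
Step 6 — Complex power: S = V·I* = 1.68 - j55.35 VA.
Step 7 — Real power: P = Re(S) = 1.68 W.
Step 8 — Reactive power: Q = Im(S) = -55.35 VAR.
Step 9 — Apparent power: |S| = 55.38 VA.
Step 10 — Power factor: PF = P/|S| = 0.03034 (leading).

(a) P = 1.68 W  (b) Q = -55.35 VAR  (c) S = 55.38 VA  (d) PF = 0.03034 (leading)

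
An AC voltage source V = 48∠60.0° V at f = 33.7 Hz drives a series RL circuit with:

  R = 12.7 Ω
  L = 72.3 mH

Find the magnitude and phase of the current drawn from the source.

Step 1 — Angular frequency: ω = 2π·f = 2π·33.7 = 211.7 rad/s.
Step 2 — Component impedances:
  R: Z = R = 12.7 Ω
  L: Z = jωL = j·211.7·0.0723 = 0 + j15.31 Ω
Step 3 — Series combination: Z_total = R + L = 12.7 + j15.31 Ω = 19.89∠50.3° Ω.
Step 4 — Source phasor: V = 48∠60.0° V = 24 + j41.57 V.
Step 5 — Ohm's law: I = V / Z_total = (24 + j41.57) / (12.7 + j15.31) = 2.379 + j0.4057 A.
Step 6 — Convert to polar: |I| = 2.413 A, ∠I = 9.7°.

I = 2.413∠9.7° A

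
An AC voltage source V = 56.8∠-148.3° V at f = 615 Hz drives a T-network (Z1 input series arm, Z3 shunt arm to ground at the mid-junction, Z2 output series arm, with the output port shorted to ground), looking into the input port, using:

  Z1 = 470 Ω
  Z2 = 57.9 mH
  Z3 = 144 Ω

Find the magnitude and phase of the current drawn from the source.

Step 1 — Angular frequency: ω = 2π·f = 2π·615 = 3864 rad/s.
Step 2 — Component impedances:
  Z1: Z = R = 470 Ω
  Z2: Z = jωL = j·3864·0.0579 = 0 + j223.7 Ω
  Z3: Z = R = 144 Ω
Step 3 — With the output port shorted to ground, the output series arm Z2 runs from the junction to ground; the shunt arm Z3 also runs from the junction to ground. They appear in parallel: Z3 || Z2 = 101.8 + j65.53 Ω.
Step 4 — Series with input arm Z1: Z_in = Z1 + (Z3 || Z2) = 571.8 + j65.53 Ω = 575.6∠6.5° Ω.
Step 5 — Source phasor: V = 56.8∠-148.3° V = -48.33 - j29.85 V.
Step 6 — Ohm's law: I = V / Z_total = (-48.33 - j29.85) / (571.8 + j65.53) = -0.08932 - j0.04196 A.
Step 7 — Convert to polar: |I| = 0.09869 A, ∠I = -154.8°.

I = 0.09869∠-154.8° A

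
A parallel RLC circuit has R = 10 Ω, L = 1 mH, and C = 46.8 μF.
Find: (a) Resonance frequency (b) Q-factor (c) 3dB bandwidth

Step 1 — Resonance: ω₀ = 1/√(LC) = 1/√(0.001·4.68e-05) = 4623 rad/s.
Step 2 — f₀ = ω₀/(2π) = 735.7 Hz.
Step 3 — Parallel Q: Q = R/(ω₀L) = 10/(4623·0.001) = 2.163.
Step 4 — Bandwidth: Δω = ω₀/Q = 2137 rad/s; BW = Δω/(2π) = 340.1 Hz.

(a) f₀ = 735.7 Hz  (b) Q = 2.163  (c) BW = 340.1 Hz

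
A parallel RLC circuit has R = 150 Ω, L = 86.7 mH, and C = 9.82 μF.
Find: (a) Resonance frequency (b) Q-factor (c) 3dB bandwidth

Step 1 — Resonance: ω₀ = 1/√(LC) = 1/√(0.0867·9.82e-06) = 1084 rad/s.
Step 2 — f₀ = ω₀/(2π) = 172.5 Hz.
Step 3 — Parallel Q: Q = R/(ω₀L) = 150/(1084·0.0867) = 1.596.
Step 4 — Bandwidth: Δω = ω₀/Q = 678.9 rad/s; BW = Δω/(2π) = 108 Hz.

(a) f₀ = 172.5 Hz  (b) Q = 1.596  (c) BW = 108 Hz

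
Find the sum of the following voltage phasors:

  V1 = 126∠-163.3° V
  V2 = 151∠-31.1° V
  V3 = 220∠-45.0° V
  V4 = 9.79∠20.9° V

Step 1 — Convert each phasor to rectangular form:
  V1 = 126·(cos(-163.3°) + j·sin(-163.3°)) = -120.7 - j36.21 V
  V2 = 151·(cos(-31.1°) + j·sin(-31.1°)) = 129.3 - j78 V
  V3 = 220·(cos(-45.0°) + j·sin(-45.0°)) = 155.6 - j155.6 V
  V4 = 9.79·(cos(20.9°) + j·sin(20.9°)) = 9.146 + j3.492 V
Step 2 — Sum components: V_total = 173.3 - j266.3 V.
Step 3 — Convert to polar: |V_total| = 317.7 V, ∠V_total = -56.9°.

V_total = 317.7∠-56.9° V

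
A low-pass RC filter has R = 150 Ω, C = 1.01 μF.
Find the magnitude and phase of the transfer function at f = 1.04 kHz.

Step 1 — Angular frequency: ω = 2π·1040 = 6535 rad/s.
Step 2 — Transfer function: H(jω) = 1/(1 + jωRC).
Step 3 — Denominator: 1 + jωRC = 1 + j·6535·150·1.01e-06 = 1 + j0.99.
Step 4 — H = 0.505 - j0.5.
Step 5 — Magnitude: |H| = 0.7107 (-3.0 dB); phase: φ = -44.7°.

|H| = 0.7107 (-3.0 dB), φ = -44.7°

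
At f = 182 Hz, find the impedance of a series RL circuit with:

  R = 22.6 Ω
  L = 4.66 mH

Step 1 — Angular frequency: ω = 2π·f = 2π·182 = 1144 rad/s.
Step 2 — Component impedances:
  R: Z = R = 22.6 Ω
  L: Z = jωL = j·1144·0.00466 = 0 + j5.329 Ω
Step 3 — Series combination: Z_total = R + L = 22.6 + j5.329 Ω = 23.22∠13.3° Ω.

Z = 22.6 + j5.329 Ω = 23.22∠13.3° Ω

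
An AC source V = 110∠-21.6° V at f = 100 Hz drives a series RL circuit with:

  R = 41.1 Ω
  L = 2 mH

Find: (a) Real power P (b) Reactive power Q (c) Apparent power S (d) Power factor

Step 1 — Angular frequency: ω = 2π·f = 2π·100 = 628.3 rad/s.
Step 2 — Component impedances:
  R: Z = R = 41.1 Ω
  L: Z = jωL = j·628.3·0.002 = 0 + j1.257 Ω
Step 3 — Series combination: Z_total = R + L = 41.1 + j1.257 Ω = 41.12∠1.8° Ω.
Step 4 — Source phasor: V = 110∠-21.6° V = 102.3 - j40.49 V.
Step 5 — Current: I = V / Z = 2.456 - j1.06 A = 2.675∠-23.4° A.
Step 6 — Complex power: S = V·I* = 294.1 + j8.993 VA.
Step 7 — Real power: P = Re(S) = 294.1 W.
Step 8 — Reactive power: Q = Im(S) = 8.993 VAR.
Step 9 — Apparent power: |S| = 294.3 VA.
Step 10 — Power factor: PF = P/|S| = 0.9995 (lagging).

(a) P = 294.1 W  (b) Q = 8.993 VAR  (c) S = 294.3 VA  (d) PF = 0.9995 (lagging)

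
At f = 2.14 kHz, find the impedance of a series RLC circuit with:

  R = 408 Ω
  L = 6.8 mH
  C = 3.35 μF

Step 1 — Angular frequency: ω = 2π·f = 2π·2140 = 1.345e+04 rad/s.
Step 2 — Component impedances:
  R: Z = R = 408 Ω
  L: Z = jωL = j·1.345e+04·0.0068 = 0 + j91.43 Ω
  C: Z = 1/(jωC) = -j/(ω·C) = 0 - j22.2 Ω
Step 3 — Series combination: Z_total = R + L + C = 408 + j69.23 Ω = 413.8∠9.6° Ω.

Z = 408 + j69.23 Ω = 413.8∠9.6° Ω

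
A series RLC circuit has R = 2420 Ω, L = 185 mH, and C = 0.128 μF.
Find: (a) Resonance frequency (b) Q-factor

Step 1 — Resonance condition Im(Z)=0 gives ω₀ = 1/√(LC).
Step 2 — ω₀ = 1/√(0.185·1.28e-07) = 6498 rad/s.
Step 3 — f₀ = ω₀/(2π) = 1034 Hz.
Step 4 — Series Q: Q = ω₀L/R = 6498·0.185/2420 = 0.4968.

(a) f₀ = 1034 Hz  (b) Q = 0.4968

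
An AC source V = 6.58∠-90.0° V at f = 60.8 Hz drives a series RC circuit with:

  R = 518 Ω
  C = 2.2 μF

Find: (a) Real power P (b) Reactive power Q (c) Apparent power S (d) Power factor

Step 1 — Angular frequency: ω = 2π·f = 2π·60.8 = 382 rad/s.
Step 2 — Component impedances:
  R: Z = R = 518 Ω
  C: Z = 1/(jωC) = -j/(ω·C) = 0 - j1190 Ω
Step 3 — Series combination: Z_total = R + C = 518 - j1190 Ω = 1298∠-66.5° Ω.
Step 4 — Source phasor: V = 6.58∠-90.0° V = 0 - j6.58 V.
Step 5 — Current: I = V / Z = 0.004649 - j0.002024 A = 0.00507∠-23.5° A.
Step 6 — Complex power: S = V·I* = 0.01332 - j0.03059 VA.
Step 7 — Real power: P = Re(S) = 0.01332 W.
Step 8 — Reactive power: Q = Im(S) = -0.03059 VAR.
Step 9 — Apparent power: |S| = 0.03336 VA.
Step 10 — Power factor: PF = P/|S| = 0.3992 (leading).

(a) P = 0.01332 W  (b) Q = -0.03059 VAR  (c) S = 0.03336 VA  (d) PF = 0.3992 (leading)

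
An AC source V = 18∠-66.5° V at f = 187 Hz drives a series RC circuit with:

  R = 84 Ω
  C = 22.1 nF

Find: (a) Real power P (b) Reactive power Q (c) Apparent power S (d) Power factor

Step 1 — Angular frequency: ω = 2π·f = 2π·187 = 1175 rad/s.
Step 2 — Component impedances:
  R: Z = R = 84 Ω
  C: Z = 1/(jωC) = -j/(ω·C) = 0 - j3.851e+04 Ω
Step 3 — Series combination: Z_total = R + C = 84 - j3.851e+04 Ω = 3.851e+04∠-89.9° Ω.
Step 4 — Source phasor: V = 18∠-66.5° V = 7.177 - j16.51 V.
Step 5 — Current: I = V / Z = 0.000429 + j0.0001854 A = 0.0004674∠23.4° A.
Step 6 — Complex power: S = V·I* = 1.835e-05 - j0.008413 VA.
Step 7 — Real power: P = Re(S) = 1.835e-05 W.
Step 8 — Reactive power: Q = Im(S) = -0.008413 VAR.
Step 9 — Apparent power: |S| = 0.008413 VA.
Step 10 — Power factor: PF = P/|S| = 0.002181 (leading).

(a) P = 1.835e-05 W  (b) Q = -0.008413 VAR  (c) S = 0.008413 VA  (d) PF = 0.002181 (leading)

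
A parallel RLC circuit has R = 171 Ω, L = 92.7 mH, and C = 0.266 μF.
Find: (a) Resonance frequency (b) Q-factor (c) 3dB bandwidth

Step 1 — Resonance: ω₀ = 1/√(LC) = 1/√(0.0927·2.66e-07) = 6368 rad/s.
Step 2 — f₀ = ω₀/(2π) = 1014 Hz.
Step 3 — Parallel Q: Q = R/(ω₀L) = 171/(6368·0.0927) = 0.2897.
Step 4 — Bandwidth: Δω = ω₀/Q = 2.198e+04 rad/s; BW = Δω/(2π) = 3499 Hz.

(a) f₀ = 1014 Hz  (b) Q = 0.2897  (c) BW = 3499 Hz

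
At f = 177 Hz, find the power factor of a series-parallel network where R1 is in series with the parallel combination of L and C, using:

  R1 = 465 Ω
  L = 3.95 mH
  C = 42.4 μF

Step 1 — Angular frequency: ω = 2π·f = 2π·177 = 1112 rad/s.
Step 2 — Component impedances:
  R1: Z = R = 465 Ω
  L: Z = jωL = j·1112·0.00395 = 0 + j4.393 Ω
  C: Z = 1/(jωC) = -j/(ω·C) = 0 - j21.21 Ω
Step 3 — Parallel branch: L || C = 1/(1/L + 1/C) = 0 + j5.541 Ω.
Step 4 — Series with R1: Z_total = R1 + (L || C) = 465 + j5.541 Ω = 465∠0.7° Ω.
Step 5 — Power factor: PF = cos(φ) = Re(Z)/|Z| = 465/465.03 = 0.9999.
Step 6 — Type: Im(Z) = 5.541 ⇒ lagging (phase φ = 0.7°).

PF = 0.9999 (lagging, φ = 0.7°)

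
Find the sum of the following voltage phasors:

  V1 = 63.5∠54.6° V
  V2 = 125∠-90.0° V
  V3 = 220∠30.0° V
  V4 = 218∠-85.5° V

Step 1 — Convert each phasor to rectangular form:
  V1 = 63.5·(cos(54.6°) + j·sin(54.6°)) = 36.78 + j51.76 V
  V2 = 125·(cos(-90.0°) + j·sin(-90.0°)) = 0 - j125 V
  V3 = 220·(cos(30.0°) + j·sin(30.0°)) = 190.5 + j110 V
  V4 = 218·(cos(-85.5°) + j·sin(-85.5°)) = 17.1 - j217.3 V
Step 2 — Sum components: V_total = 244.4 - j180.6 V.
Step 3 — Convert to polar: |V_total| = 303.9 V, ∠V_total = -36.5°.

V_total = 303.9∠-36.5° V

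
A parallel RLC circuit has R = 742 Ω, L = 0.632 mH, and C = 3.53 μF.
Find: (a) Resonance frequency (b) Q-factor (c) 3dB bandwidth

Step 1 — Resonance: ω₀ = 1/√(LC) = 1/√(0.000632·3.53e-06) = 2.117e+04 rad/s.
Step 2 — f₀ = ω₀/(2π) = 3370 Hz.
Step 3 — Parallel Q: Q = R/(ω₀L) = 742/(2.117e+04·0.000632) = 55.45.
Step 4 — Bandwidth: Δω = ω₀/Q = 381.8 rad/s; BW = Δω/(2π) = 60.76 Hz.

(a) f₀ = 3370 Hz  (b) Q = 55.45  (c) BW = 60.76 Hz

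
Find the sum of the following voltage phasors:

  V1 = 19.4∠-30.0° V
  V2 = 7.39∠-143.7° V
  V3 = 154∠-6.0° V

Step 1 — Convert each phasor to rectangular form:
  V1 = 19.4·(cos(-30.0°) + j·sin(-30.0°)) = 16.8 - j9.7 V
  V2 = 7.39·(cos(-143.7°) + j·sin(-143.7°)) = -5.956 - j4.375 V
  V3 = 154·(cos(-6.0°) + j·sin(-6.0°)) = 153.2 - j16.1 V
Step 2 — Sum components: V_total = 164 - j30.17 V.
Step 3 — Convert to polar: |V_total| = 166.8 V, ∠V_total = -10.4°.

V_total = 166.8∠-10.4° V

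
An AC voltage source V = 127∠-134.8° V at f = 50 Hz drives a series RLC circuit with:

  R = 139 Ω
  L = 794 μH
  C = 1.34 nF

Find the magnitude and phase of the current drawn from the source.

Step 1 — Angular frequency: ω = 2π·f = 2π·50 = 314.2 rad/s.
Step 2 — Component impedances:
  R: Z = R = 139 Ω
  L: Z = jωL = j·314.2·0.000794 = 0 + j0.2494 Ω
  C: Z = 1/(jωC) = -j/(ω·C) = 0 - j2.375e+06 Ω
Step 3 — Series combination: Z_total = R + L + C = 139 - j2.375e+06 Ω = 2.375e+06∠-90.0° Ω.
Step 4 — Source phasor: V = 127∠-134.8° V = -89.49 - j90.12 V.
Step 5 — Ohm's law: I = V / Z_total = (-89.49 - j90.12) / (139 - j2.375e+06) = 3.793e-05 - j3.767e-05 A.
Step 6 — Convert to polar: |I| = 5.346e-05 A, ∠I = -44.8°.

I = 5.346e-05∠-44.8° A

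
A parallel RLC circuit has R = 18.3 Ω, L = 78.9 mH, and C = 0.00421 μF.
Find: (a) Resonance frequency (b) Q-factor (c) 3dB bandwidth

Step 1 — Resonance: ω₀ = 1/√(LC) = 1/√(0.0789·4.21e-09) = 5.487e+04 rad/s.
Step 2 — f₀ = ω₀/(2π) = 8733 Hz.
Step 3 — Parallel Q: Q = R/(ω₀L) = 18.3/(5.487e+04·0.0789) = 0.004227.
Step 4 — Bandwidth: Δω = ω₀/Q = 1.298e+07 rad/s; BW = Δω/(2π) = 2.066e+06 Hz.

(a) f₀ = 8733 Hz  (b) Q = 0.004227  (c) BW = 2.066e+06 Hz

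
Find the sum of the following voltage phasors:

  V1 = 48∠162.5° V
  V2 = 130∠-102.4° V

Step 1 — Convert each phasor to rectangular form:
  V1 = 48·(cos(162.5°) + j·sin(162.5°)) = -45.78 + j14.43 V
  V2 = 130·(cos(-102.4°) + j·sin(-102.4°)) = -27.92 - j127 V
Step 2 — Sum components: V_total = -73.69 - j112.5 V.
Step 3 — Convert to polar: |V_total| = 134.5 V, ∠V_total = -123.2°.

V_total = 134.5∠-123.2° V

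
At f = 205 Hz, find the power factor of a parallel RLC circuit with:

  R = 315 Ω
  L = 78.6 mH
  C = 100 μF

Step 1 — Angular frequency: ω = 2π·f = 2π·205 = 1288 rad/s.
Step 2 — Component impedances:
  R: Z = R = 315 Ω
  L: Z = jωL = j·1288·0.0786 = 0 + j101.2 Ω
  C: Z = 1/(jωC) = -j/(ω·C) = 0 - j7.764 Ω
Step 3 — Parallel combination: 1/Z_total = 1/R + 1/L + 1/C; Z_total = 0.2243 - j8.402 Ω = 8.405∠-88.5° Ω.
Step 4 — Power factor: PF = cos(φ) = Re(Z)/|Z| = 0.22429/8.4055 = 0.02668.
Step 5 — Type: Im(Z) = -8.402 ⇒ leading (phase φ = -88.5°).

PF = 0.02668 (leading, φ = -88.5°)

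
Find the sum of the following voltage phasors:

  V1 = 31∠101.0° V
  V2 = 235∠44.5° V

Step 1 — Convert each phasor to rectangular form:
  V1 = 31·(cos(101.0°) + j·sin(101.0°)) = -5.915 + j30.43 V
  V2 = 235·(cos(44.5°) + j·sin(44.5°)) = 167.6 + j164.7 V
Step 2 — Sum components: V_total = 161.7 + j195.1 V.
Step 3 — Convert to polar: |V_total| = 253.4 V, ∠V_total = 50.4°.

V_total = 253.4∠50.4° V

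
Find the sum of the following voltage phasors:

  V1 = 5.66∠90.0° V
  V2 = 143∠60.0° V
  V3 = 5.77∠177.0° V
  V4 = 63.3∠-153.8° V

Step 1 — Convert each phasor to rectangular form:
  V1 = 5.66·(cos(90.0°) + j·sin(90.0°)) = 0 + j5.66 V
  V2 = 143·(cos(60.0°) + j·sin(60.0°)) = 71.5 + j123.8 V
  V3 = 5.77·(cos(177.0°) + j·sin(177.0°)) = -5.762 + j0.302 V
  V4 = 63.3·(cos(-153.8°) + j·sin(-153.8°)) = -56.8 - j27.95 V
Step 2 — Sum components: V_total = 8.941 + j101.9 V.
Step 3 — Convert to polar: |V_total| = 102.2 V, ∠V_total = 85.0°.

V_total = 102.2∠85.0° V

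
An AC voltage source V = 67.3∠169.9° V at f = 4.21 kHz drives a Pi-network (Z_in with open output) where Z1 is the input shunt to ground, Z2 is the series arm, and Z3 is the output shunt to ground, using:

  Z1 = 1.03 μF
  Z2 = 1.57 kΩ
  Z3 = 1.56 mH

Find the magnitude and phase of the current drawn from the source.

Step 1 — Angular frequency: ω = 2π·f = 2π·4210 = 2.645e+04 rad/s.
Step 2 — Component impedances:
  Z1: Z = 1/(jωC) = -j/(ω·C) = 0 - j36.7 Ω
  Z2: Z = R = 1570 Ω
  Z3: Z = jωL = j·2.645e+04·0.00156 = 0 + j41.27 Ω
Step 3 — With open output, the series arm Z2 and the output shunt Z3 appear in series to ground: Z2 + Z3 = 1570 + j41.27 Ω.
Step 4 — Parallel with input shunt Z1: Z_in = Z1 || (Z2 + Z3) = 0.858 - j36.71 Ω = 36.72∠-88.7° Ω.
Step 5 — Source phasor: V = 67.3∠169.9° V = -66.26 + j11.8 V.
Step 6 — Ohm's law: I = V / Z_total = (-66.26 + j11.8) / (0.858 - j36.71) = -0.3635 - j1.797 A.
Step 7 — Convert to polar: |I| = 1.833 A, ∠I = -101.4°.

I = 1.833∠-101.4° A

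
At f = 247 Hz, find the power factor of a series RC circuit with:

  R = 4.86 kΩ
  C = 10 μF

Step 1 — Angular frequency: ω = 2π·f = 2π·247 = 1552 rad/s.
Step 2 — Component impedances:
  R: Z = R = 4860 Ω
  C: Z = 1/(jωC) = -j/(ω·C) = 0 - j64.44 Ω
Step 3 — Series combination: Z_total = R + C = 4860 - j64.44 Ω = 4860∠-0.8° Ω.
Step 4 — Power factor: PF = cos(φ) = Re(Z)/|Z| = 4860/4860.4 = 0.9999.
Step 5 — Type: Im(Z) = -64.44 ⇒ leading (phase φ = -0.8°).

PF = 0.9999 (leading, φ = -0.8°)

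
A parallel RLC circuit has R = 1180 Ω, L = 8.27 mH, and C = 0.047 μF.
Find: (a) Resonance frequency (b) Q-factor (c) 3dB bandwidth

Step 1 — Resonance: ω₀ = 1/√(LC) = 1/√(0.00827·4.7e-08) = 5.072e+04 rad/s.
Step 2 — f₀ = ω₀/(2π) = 8073 Hz.
Step 3 — Parallel Q: Q = R/(ω₀L) = 1180/(5.072e+04·0.00827) = 2.813.
Step 4 — Bandwidth: Δω = ω₀/Q = 1.803e+04 rad/s; BW = Δω/(2π) = 2870 Hz.

(a) f₀ = 8073 Hz  (b) Q = 2.813  (c) BW = 2870 Hz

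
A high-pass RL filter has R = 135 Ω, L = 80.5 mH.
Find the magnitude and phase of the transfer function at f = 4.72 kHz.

Step 1 — Angular frequency: ω = 2π·4720 = 2.966e+04 rad/s.
Step 2 — Transfer function: H(jω) = jωL/(R + jωL).
Step 3 — Numerator jωL = j·2387; denominator R + jωL = 135 + j2387.
Step 4 — H = 0.9968 + j0.05637.
Step 5 — Magnitude: |H| = 0.9984 (-0.0 dB); phase: φ = 3.2°.

|H| = 0.9984 (-0.0 dB), φ = 3.2°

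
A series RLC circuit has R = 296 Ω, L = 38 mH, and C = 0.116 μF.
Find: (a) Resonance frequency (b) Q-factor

Step 1 — Resonance condition Im(Z)=0 gives ω₀ = 1/√(LC).
Step 2 — ω₀ = 1/√(0.038·1.16e-07) = 1.506e+04 rad/s.
Step 3 — f₀ = ω₀/(2π) = 2397 Hz.
Step 4 — Series Q: Q = ω₀L/R = 1.506e+04·0.038/296 = 1.934.

(a) f₀ = 2397 Hz  (b) Q = 1.934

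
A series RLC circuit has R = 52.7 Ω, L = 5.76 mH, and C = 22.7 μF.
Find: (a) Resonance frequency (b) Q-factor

Step 1 — Resonance condition Im(Z)=0 gives ω₀ = 1/√(LC).
Step 2 — ω₀ = 1/√(0.00576·2.27e-05) = 2766 rad/s.
Step 3 — f₀ = ω₀/(2π) = 440.1 Hz.
Step 4 — Series Q: Q = ω₀L/R = 2766·0.00576/52.7 = 0.3023.

(a) f₀ = 440.1 Hz  (b) Q = 0.3023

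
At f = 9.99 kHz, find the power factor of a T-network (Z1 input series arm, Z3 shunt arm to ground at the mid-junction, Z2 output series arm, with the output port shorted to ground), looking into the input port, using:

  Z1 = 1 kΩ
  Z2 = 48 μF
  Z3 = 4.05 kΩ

Step 1 — Angular frequency: ω = 2π·f = 2π·9990 = 6.277e+04 rad/s.
Step 2 — Component impedances:
  Z1: Z = R = 1000 Ω
  Z2: Z = 1/(jωC) = -j/(ω·C) = 0 - j0.3319 Ω
  Z3: Z = R = 4050 Ω
Step 3 — With the output port shorted to ground, the output series arm Z2 runs from the junction to ground; the shunt arm Z3 also runs from the junction to ground. They appear in parallel: Z3 || Z2 = 2.72e-05 - j0.3319 Ω.
Step 4 — Series with input arm Z1: Z_in = Z1 + (Z3 || Z2) = 1000 - j0.3319 Ω = 1000∠-0.0° Ω.
Step 5 — Power factor: PF = cos(φ) = Re(Z)/|Z| = 1000/1000 = 1.
Step 6 — Type: Im(Z) = -0.3319 ⇒ leading (phase φ = -0.0°).

PF = 1 (leading, φ = -0.0°)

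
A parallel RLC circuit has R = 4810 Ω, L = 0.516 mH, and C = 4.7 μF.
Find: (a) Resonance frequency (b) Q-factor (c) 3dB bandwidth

Step 1 — Resonance: ω₀ = 1/√(LC) = 1/√(0.000516·4.7e-06) = 2.031e+04 rad/s.
Step 2 — f₀ = ω₀/(2π) = 3232 Hz.
Step 3 — Parallel Q: Q = R/(ω₀L) = 4810/(2.031e+04·0.000516) = 459.1.
Step 4 — Bandwidth: Δω = ω₀/Q = 44.23 rad/s; BW = Δω/(2π) = 7.04 Hz.

(a) f₀ = 3232 Hz  (b) Q = 459.1  (c) BW = 7.04 Hz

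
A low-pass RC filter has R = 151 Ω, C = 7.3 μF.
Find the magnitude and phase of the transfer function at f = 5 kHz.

Step 1 — Angular frequency: ω = 2π·5000 = 3.142e+04 rad/s.
Step 2 — Transfer function: H(jω) = 1/(1 + jωRC).
Step 3 — Denominator: 1 + jωRC = 1 + j·3.142e+04·151·7.3e-06 = 1 + j34.63.
Step 4 — H = 0.0008332 - j0.02885.
Step 5 — Magnitude: |H| = 0.02886 (-30.8 dB); phase: φ = -88.3°.

|H| = 0.02886 (-30.8 dB), φ = -88.3°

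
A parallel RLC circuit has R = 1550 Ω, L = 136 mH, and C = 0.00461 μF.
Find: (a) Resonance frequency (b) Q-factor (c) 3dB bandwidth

Step 1 — Resonance: ω₀ = 1/√(LC) = 1/√(0.136·4.61e-09) = 3.994e+04 rad/s.
Step 2 — f₀ = ω₀/(2π) = 6356 Hz.
Step 3 — Parallel Q: Q = R/(ω₀L) = 1550/(3.994e+04·0.136) = 0.2854.
Step 4 — Bandwidth: Δω = ω₀/Q = 1.399e+05 rad/s; BW = Δω/(2π) = 2.227e+04 Hz.

(a) f₀ = 6356 Hz  (b) Q = 0.2854  (c) BW = 2.227e+04 Hz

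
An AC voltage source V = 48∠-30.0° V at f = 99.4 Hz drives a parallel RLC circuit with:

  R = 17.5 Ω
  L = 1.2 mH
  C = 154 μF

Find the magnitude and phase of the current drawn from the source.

Step 1 — Angular frequency: ω = 2π·f = 2π·99.4 = 624.5 rad/s.
Step 2 — Component impedances:
  R: Z = R = 17.5 Ω
  L: Z = jωL = j·624.5·0.0012 = 0 + j0.7495 Ω
  C: Z = 1/(jωC) = -j/(ω·C) = 0 - j10.4 Ω
Step 3 — Parallel combination: 1/Z_total = 1/R + 1/L + 1/C; Z_total = 0.0372 + j0.806 Ω = 0.8068∠87.4° Ω.
Step 4 — Source phasor: V = 48∠-30.0° V = 41.57 - j24 V.
Step 5 — Ohm's law: I = V / Z_total = (41.57 - j24) / (0.0372 + j0.806) = -27.34 - j52.84 A.
Step 6 — Convert to polar: |I| = 59.49 A, ∠I = -117.4°.

I = 59.49∠-117.4° A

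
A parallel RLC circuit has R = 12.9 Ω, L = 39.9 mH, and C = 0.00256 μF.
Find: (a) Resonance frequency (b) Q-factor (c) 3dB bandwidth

Step 1 — Resonance: ω₀ = 1/√(LC) = 1/√(0.0399·2.56e-09) = 9.894e+04 rad/s.
Step 2 — f₀ = ω₀/(2π) = 1.575e+04 Hz.
Step 3 — Parallel Q: Q = R/(ω₀L) = 12.9/(9.894e+04·0.0399) = 0.003268.
Step 4 — Bandwidth: Δω = ω₀/Q = 3.028e+07 rad/s; BW = Δω/(2π) = 4.819e+06 Hz.

(a) f₀ = 1.575e+04 Hz  (b) Q = 0.003268  (c) BW = 4.819e+06 Hz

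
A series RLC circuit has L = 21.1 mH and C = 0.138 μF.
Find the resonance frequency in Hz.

Step 1 — Resonance condition Im(Z)=0 gives ω₀ = 1/√(LC).
Step 2 — ω₀ = 1/√(0.0211·1.38e-07) = 1.853e+04 rad/s.
Step 3 — f₀ = ω₀/(2π) = 2949 Hz.

f₀ = 2949 Hz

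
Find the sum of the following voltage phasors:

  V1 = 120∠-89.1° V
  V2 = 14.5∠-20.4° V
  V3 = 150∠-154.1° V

Step 1 — Convert each phasor to rectangular form:
  V1 = 120·(cos(-89.1°) + j·sin(-89.1°)) = 1.885 - j120 V
  V2 = 14.5·(cos(-20.4°) + j·sin(-20.4°)) = 13.59 - j5.054 V
  V3 = 150·(cos(-154.1°) + j·sin(-154.1°)) = -134.9 - j65.52 V
Step 2 — Sum components: V_total = -119.5 - j190.6 V.
Step 3 — Convert to polar: |V_total| = 224.9 V, ∠V_total = -122.1°.

V_total = 224.9∠-122.1° V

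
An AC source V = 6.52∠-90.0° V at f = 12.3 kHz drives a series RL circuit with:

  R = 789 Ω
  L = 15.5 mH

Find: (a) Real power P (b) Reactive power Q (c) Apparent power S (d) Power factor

Step 1 — Angular frequency: ω = 2π·f = 2π·1.23e+04 = 7.728e+04 rad/s.
Step 2 — Component impedances:
  R: Z = R = 789 Ω
  L: Z = jωL = j·7.728e+04·0.0155 = 0 + j1198 Ω
Step 3 — Series combination: Z_total = R + L = 789 + j1198 Ω = 1434∠56.6° Ω.
Step 4 — Source phasor: V = 6.52∠-90.0° V = 0 - j6.52 V.
Step 5 — Current: I = V / Z = -0.003796 - j0.0025 A = 0.004546∠-146.6° A.
Step 6 — Complex power: S = V·I* = 0.0163 + j0.02475 VA.
Step 7 — Real power: P = Re(S) = 0.0163 W.
Step 8 — Reactive power: Q = Im(S) = 0.02475 VAR.
Step 9 — Apparent power: |S| = 0.02964 VA.
Step 10 — Power factor: PF = P/|S| = 0.5501 (lagging).

(a) P = 0.0163 W  (b) Q = 0.02475 VAR  (c) S = 0.02964 VA  (d) PF = 0.5501 (lagging)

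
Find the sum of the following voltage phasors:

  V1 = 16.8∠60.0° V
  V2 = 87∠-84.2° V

Step 1 — Convert each phasor to rectangular form:
  V1 = 16.8·(cos(60.0°) + j·sin(60.0°)) = 8.4 + j14.55 V
  V2 = 87·(cos(-84.2°) + j·sin(-84.2°)) = 8.792 - j86.55 V
Step 2 — Sum components: V_total = 17.19 - j72.01 V.
Step 3 — Convert to polar: |V_total| = 74.03 V, ∠V_total = -76.6°.

V_total = 74.03∠-76.6° V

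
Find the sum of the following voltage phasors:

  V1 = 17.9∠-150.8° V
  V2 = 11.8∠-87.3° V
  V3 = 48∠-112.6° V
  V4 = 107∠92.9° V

Step 1 — Convert each phasor to rectangular form:
  V1 = 17.9·(cos(-150.8°) + j·sin(-150.8°)) = -15.63 - j8.733 V
  V2 = 11.8·(cos(-87.3°) + j·sin(-87.3°)) = 0.5559 - j11.79 V
  V3 = 48·(cos(-112.6°) + j·sin(-112.6°)) = -18.45 - j44.31 V
  V4 = 107·(cos(92.9°) + j·sin(92.9°)) = -5.413 + j106.9 V
Step 2 — Sum components: V_total = -38.93 + j42.03 V.
Step 3 — Convert to polar: |V_total| = 57.29 V, ∠V_total = 132.8°.

V_total = 57.29∠132.8° V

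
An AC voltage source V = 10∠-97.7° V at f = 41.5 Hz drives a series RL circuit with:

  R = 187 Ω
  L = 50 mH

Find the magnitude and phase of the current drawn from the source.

Step 1 — Angular frequency: ω = 2π·f = 2π·41.5 = 260.8 rad/s.
Step 2 — Component impedances:
  R: Z = R = 187 Ω
  L: Z = jωL = j·260.8·0.05 = 0 + j13.04 Ω
Step 3 — Series combination: Z_total = R + L = 187 + j13.04 Ω = 187.5∠4.0° Ω.
Step 4 — Source phasor: V = 10∠-97.7° V = -1.34 - j9.91 V.
Step 5 — Ohm's law: I = V / Z_total = (-1.34 - j9.91) / (187 + j13.04) = -0.01081 - j0.05224 A.
Step 6 — Convert to polar: |I| = 0.05335 A, ∠I = -101.7°.

I = 0.05335∠-101.7° A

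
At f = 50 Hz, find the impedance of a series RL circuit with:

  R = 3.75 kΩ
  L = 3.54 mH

Step 1 — Angular frequency: ω = 2π·f = 2π·50 = 314.2 rad/s.
Step 2 — Component impedances:
  R: Z = R = 3750 Ω
  L: Z = jωL = j·314.2·0.00354 = 0 + j1.112 Ω
Step 3 — Series combination: Z_total = R + L = 3750 + j1.112 Ω = 3750∠0.0° Ω.

Z = 3750 + j1.112 Ω = 3750∠0.0° Ω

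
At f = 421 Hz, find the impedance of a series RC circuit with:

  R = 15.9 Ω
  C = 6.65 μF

Step 1 — Angular frequency: ω = 2π·f = 2π·421 = 2645 rad/s.
Step 2 — Component impedances:
  R: Z = R = 15.9 Ω
  C: Z = 1/(jωC) = -j/(ω·C) = 0 - j56.85 Ω
Step 3 — Series combination: Z_total = R + C = 15.9 - j56.85 Ω = 59.03∠-74.4° Ω.

Z = 15.9 - j56.85 Ω = 59.03∠-74.4° Ω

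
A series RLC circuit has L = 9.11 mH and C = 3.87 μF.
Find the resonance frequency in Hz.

Step 1 — Resonance condition Im(Z)=0 gives ω₀ = 1/√(LC).
Step 2 — ω₀ = 1/√(0.00911·3.87e-06) = 5326 rad/s.
Step 3 — f₀ = ω₀/(2π) = 847.6 Hz.

f₀ = 847.6 Hz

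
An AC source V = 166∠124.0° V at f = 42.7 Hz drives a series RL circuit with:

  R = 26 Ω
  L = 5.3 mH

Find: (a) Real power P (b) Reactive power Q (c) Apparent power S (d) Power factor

Step 1 — Angular frequency: ω = 2π·f = 2π·42.7 = 268.3 rad/s.
Step 2 — Component impedances:
  R: Z = R = 26 Ω
  L: Z = jωL = j·268.3·0.0053 = 0 + j1.422 Ω
Step 3 — Series combination: Z_total = R + L = 26 + j1.422 Ω = 26.04∠3.1° Ω.
Step 4 — Source phasor: V = 166∠124.0° V = -92.83 + j137.6 V.
Step 5 — Current: I = V / Z = -3.271 + j5.472 A = 6.375∠120.9° A.
Step 6 — Complex power: S = V·I* = 1057 + j57.79 VA.
Step 7 — Real power: P = Re(S) = 1057 W.
Step 8 — Reactive power: Q = Im(S) = 57.79 VAR.
Step 9 — Apparent power: |S| = 1058 VA.
Step 10 — Power factor: PF = P/|S| = 0.9985 (lagging).

(a) P = 1057 W  (b) Q = 57.79 VAR  (c) S = 1058 VA  (d) PF = 0.9985 (lagging)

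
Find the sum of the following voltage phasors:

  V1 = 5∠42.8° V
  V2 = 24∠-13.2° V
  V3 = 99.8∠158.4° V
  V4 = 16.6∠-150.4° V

Step 1 — Convert each phasor to rectangular form:
  V1 = 5·(cos(42.8°) + j·sin(42.8°)) = 3.669 + j3.397 V
  V2 = 24·(cos(-13.2°) + j·sin(-13.2°)) = 23.37 - j5.48 V
  V3 = 99.8·(cos(158.4°) + j·sin(158.4°)) = -92.79 + j36.74 V
  V4 = 16.6·(cos(-150.4°) + j·sin(-150.4°)) = -14.43 - j8.199 V
Step 2 — Sum components: V_total = -80.19 + j26.46 V.
Step 3 — Convert to polar: |V_total| = 84.44 V, ∠V_total = 161.7°.

V_total = 84.44∠161.7° V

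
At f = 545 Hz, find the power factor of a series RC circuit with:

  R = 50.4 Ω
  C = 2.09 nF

Step 1 — Angular frequency: ω = 2π·f = 2π·545 = 3424 rad/s.
Step 2 — Component impedances:
  R: Z = R = 50.4 Ω
  C: Z = 1/(jωC) = -j/(ω·C) = 0 - j1.397e+05 Ω
Step 3 — Series combination: Z_total = R + C = 50.4 - j1.397e+05 Ω = 1.397e+05∠-90.0° Ω.
Step 4 — Power factor: PF = cos(φ) = Re(Z)/|Z| = 50.4/1.3973e+05 = 0.0003607.
Step 5 — Type: Im(Z) = -1.397e+05 ⇒ leading (phase φ = -90.0°).

PF = 0.0003607 (leading, φ = -90.0°)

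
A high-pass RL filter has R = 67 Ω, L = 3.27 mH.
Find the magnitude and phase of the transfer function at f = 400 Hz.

Step 1 — Angular frequency: ω = 2π·400 = 2513 rad/s.
Step 2 — Transfer function: H(jω) = jωL/(R + jωL).
Step 3 — Numerator jωL = j·8.218; denominator R + jωL = 67 + j8.218.
Step 4 — H = 0.01482 + j0.1208.
Step 5 — Magnitude: |H| = 0.1218 (-18.3 dB); phase: φ = 83.0°.

|H| = 0.1218 (-18.3 dB), φ = 83.0°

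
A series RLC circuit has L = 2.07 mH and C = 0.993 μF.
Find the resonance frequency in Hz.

Step 1 — Resonance condition Im(Z)=0 gives ω₀ = 1/√(LC).
Step 2 — ω₀ = 1/√(0.00207·9.93e-07) = 2.206e+04 rad/s.
Step 3 — f₀ = ω₀/(2π) = 3510 Hz.

f₀ = 3510 Hz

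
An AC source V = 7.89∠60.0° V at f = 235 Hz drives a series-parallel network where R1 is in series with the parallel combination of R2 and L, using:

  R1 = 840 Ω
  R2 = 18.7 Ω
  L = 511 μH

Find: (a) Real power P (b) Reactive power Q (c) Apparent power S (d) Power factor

Step 1 — Angular frequency: ω = 2π·f = 2π·235 = 1477 rad/s.
Step 2 — Component impedances:
  R1: Z = R = 840 Ω
  R2: Z = R = 18.7 Ω
  L: Z = jωL = j·1477·0.000511 = 0 + j0.7545 Ω
Step 3 — Parallel branch: R2 || L = 1/(1/R2 + 1/L) = 0.03039 + j0.7533 Ω.
Step 4 — Series with R1: Z_total = R1 + (R2 || L) = 840 + j0.7533 Ω = 840∠0.1° Ω.
Step 5 — Source phasor: V = 7.89∠60.0° V = 3.945 + j6.833 V.
Step 6 — Current: I = V / Z = 0.004704 + j0.00813 A = 0.009393∠59.9° A.
Step 7 — Complex power: S = V·I* = 0.07411 + j6.645e-05 VA.
Step 8 — Real power: P = Re(S) = 0.07411 W.
Step 9 — Reactive power: Q = Im(S) = 6.645e-05 VAR.
Step 10 — Apparent power: |S| = 0.07411 VA.
Step 11 — Power factor: PF = P/|S| = 1 (lagging).

(a) P = 0.07411 W  (b) Q = 6.645e-05 VAR  (c) S = 0.07411 VA  (d) PF = 1 (lagging)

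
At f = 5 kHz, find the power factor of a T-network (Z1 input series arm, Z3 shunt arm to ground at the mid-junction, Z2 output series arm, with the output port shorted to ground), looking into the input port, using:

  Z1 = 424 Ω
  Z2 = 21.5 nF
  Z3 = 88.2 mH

Step 1 — Angular frequency: ω = 2π·f = 2π·5000 = 3.142e+04 rad/s.
Step 2 — Component impedances:
  Z1: Z = R = 424 Ω
  Z2: Z = 1/(jωC) = -j/(ω·C) = 0 - j1481 Ω
  Z3: Z = jωL = j·3.142e+04·0.0882 = 0 + j2771 Ω
Step 3 — With the output port shorted to ground, the output series arm Z2 runs from the junction to ground; the shunt arm Z3 also runs from the junction to ground. They appear in parallel: Z3 || Z2 = 0 - j3179 Ω.
Step 4 — Series with input arm Z1: Z_in = Z1 + (Z3 || Z2) = 424 - j3179 Ω = 3207∠-82.4° Ω.
Step 5 — Power factor: PF = cos(φ) = Re(Z)/|Z| = 424/3207 = 0.1322.
Step 6 — Type: Im(Z) = -3179 ⇒ leading (phase φ = -82.4°).

PF = 0.1322 (leading, φ = -82.4°)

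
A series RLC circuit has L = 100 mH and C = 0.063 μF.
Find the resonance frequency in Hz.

Step 1 — Resonance condition Im(Z)=0 gives ω₀ = 1/√(LC).
Step 2 — ω₀ = 1/√(0.1·6.3e-08) = 1.26e+04 rad/s.
Step 3 — f₀ = ω₀/(2π) = 2005 Hz.

f₀ = 2005 Hz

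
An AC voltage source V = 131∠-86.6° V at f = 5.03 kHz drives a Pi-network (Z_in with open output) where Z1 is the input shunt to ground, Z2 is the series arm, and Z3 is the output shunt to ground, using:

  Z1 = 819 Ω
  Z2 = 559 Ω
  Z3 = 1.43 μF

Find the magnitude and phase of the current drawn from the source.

Step 1 — Angular frequency: ω = 2π·f = 2π·5030 = 3.16e+04 rad/s.
Step 2 — Component impedances:
  Z1: Z = R = 819 Ω
  Z2: Z = R = 559 Ω
  Z3: Z = 1/(jωC) = -j/(ω·C) = 0 - j22.13 Ω
Step 3 — With open output, the series arm Z2 and the output shunt Z3 appear in series to ground: Z2 + Z3 = 559 - j22.13 Ω.
Step 4 — Parallel with input shunt Z1: Z_in = Z1 || (Z2 + Z3) = 332.4 - j7.814 Ω = 332.5∠-1.3° Ω.
Step 5 — Source phasor: V = 131∠-86.6° V = 7.769 - j130.8 V.
Step 6 — Ohm's law: I = V / Z_total = (7.769 - j130.8) / (332.4 - j7.814) = 0.03261 - j0.3927 A.
Step 7 — Convert to polar: |I| = 0.394 A, ∠I = -85.3°.

I = 0.394∠-85.3° A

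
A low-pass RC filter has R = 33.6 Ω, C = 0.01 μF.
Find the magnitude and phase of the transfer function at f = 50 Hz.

Step 1 — Angular frequency: ω = 2π·50 = 314.2 rad/s.
Step 2 — Transfer function: H(jω) = 1/(1 + jωRC).
Step 3 — Denominator: 1 + jωRC = 1 + j·314.2·33.6·1e-08 = 1 + j0.0001056.
Step 4 — H = 1 - j0.0001056.
Step 5 — Magnitude: |H| = 1 (-0.0 dB); phase: φ = -0.0°.

|H| = 1 (-0.0 dB), φ = -0.0°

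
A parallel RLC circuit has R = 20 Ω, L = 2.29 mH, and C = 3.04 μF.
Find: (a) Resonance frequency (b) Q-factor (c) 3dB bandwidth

Step 1 — Resonance: ω₀ = 1/√(LC) = 1/√(0.00229·3.04e-06) = 1.199e+04 rad/s.
Step 2 — f₀ = ω₀/(2π) = 1908 Hz.
Step 3 — Parallel Q: Q = R/(ω₀L) = 20/(1.199e+04·0.00229) = 0.7287.
Step 4 — Bandwidth: Δω = ω₀/Q = 1.645e+04 rad/s; BW = Δω/(2π) = 2618 Hz.

(a) f₀ = 1908 Hz  (b) Q = 0.7287  (c) BW = 2618 Hz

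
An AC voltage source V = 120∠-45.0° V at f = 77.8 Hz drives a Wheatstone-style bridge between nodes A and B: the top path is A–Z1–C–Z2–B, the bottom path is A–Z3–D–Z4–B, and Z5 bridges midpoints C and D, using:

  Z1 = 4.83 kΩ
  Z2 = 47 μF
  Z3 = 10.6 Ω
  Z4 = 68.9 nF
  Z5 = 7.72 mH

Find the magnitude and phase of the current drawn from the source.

Step 1 — Angular frequency: ω = 2π·f = 2π·77.8 = 488.8 rad/s.
Step 2 — Component impedances:
  Z1: Z = R = 4830 Ω
  Z2: Z = 1/(jωC) = -j/(ω·C) = 0 - j43.53 Ω
  Z3: Z = R = 10.6 Ω
  Z4: Z = 1/(jωC) = -j/(ω·C) = 0 - j2.969e+04 Ω
  Z5: Z = jωL = j·488.8·0.00772 = 0 + j3.774 Ω
Step 3 — Bridge requires nodal analysis (the Z5 bridge couples midpoints C and D, so the two paths cannot be reduced to a simple series/parallel combination). Setting node B to ground and injecting 1 A at node A, the 3-node admittance system at A, C, D solves to V_A = Z_AB = 10.58 - j39.71 Ω = 41.1∠-75.1° Ω.
Step 4 — Source phasor: V = 120∠-45.0° V = 84.85 - j84.85 V.
Step 5 — Ohm's law: I = V / Z_total = (84.85 - j84.85) / (10.58 - j39.71) = 2.526 + j1.464 A.
Step 6 — Convert to polar: |I| = 2.92 A, ∠I = 30.1°.

I = 2.92∠30.1° A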